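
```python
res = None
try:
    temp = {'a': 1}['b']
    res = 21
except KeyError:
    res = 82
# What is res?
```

Step-by-step execution trace:
1. `temp = {'a': 1}['b']` raises KeyError.
2. `res = 21` is not reached.
3. `except KeyError` matches → res = 82.
Result: 82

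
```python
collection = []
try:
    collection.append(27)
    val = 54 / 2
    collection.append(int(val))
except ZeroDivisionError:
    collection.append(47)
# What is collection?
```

Step-by-step execution trace:
1. try: `collection.append(27)` → collection = [27].
2. `val = 54 / 2` → val = 27.0. No exception raised.
3. `collection.append(int(val))` → collection = [27, 27].
4. `except ZeroDivisionError` is skipped (no exception was raised).
Result: [27, 27]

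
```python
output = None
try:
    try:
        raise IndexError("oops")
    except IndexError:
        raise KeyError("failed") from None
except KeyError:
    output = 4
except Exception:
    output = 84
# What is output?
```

Step-by-step execution trace:
1. Inner try raises IndexError; inner `except IndexError` catches it.
2. `raise KeyError(...) from None` raises KeyError (from None suppresses __context__, but the active exception is still KeyError).
3. Outer `except KeyError` matches → output = 4.
4. `except Exception` is not reached.
Result: 4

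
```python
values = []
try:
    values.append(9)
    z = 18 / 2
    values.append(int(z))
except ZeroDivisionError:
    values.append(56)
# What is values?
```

Step-by-step execution trace:
1. try: `values.append(9)` → values = [9].
2. `z = 18 / 2` → z = 9.0. No exception raised.
3. `values.append(int(z))` → values = [9, 9].
4. `except ZeroDivisionError` is skipped (no exception was raised).
Result: [9, 9]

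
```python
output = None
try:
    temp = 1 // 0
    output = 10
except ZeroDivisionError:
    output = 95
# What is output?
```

Step-by-step execution trace:
1. `temp = 1 // 0` raises ZeroDivisionError.
2. `output = 10` is not reached.
3. `except ZeroDivisionError` matches → output = 95.
Result: 95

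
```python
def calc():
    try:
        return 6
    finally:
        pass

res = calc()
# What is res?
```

Step-by-step execution trace:
1. `calc()` enters try: `return 6` sets pending return value 6.
2. Before returning, `finally: pass` runs (no effect).
3. calc() returns 6 → res = 6.
Result: 6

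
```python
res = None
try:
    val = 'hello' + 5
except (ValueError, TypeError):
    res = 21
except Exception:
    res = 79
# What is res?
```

Step-by-step execution trace:
1. `val = 'hello' + 5` raises TypeError.
2. `except (ValueError, TypeError)` matches (TypeError is in the tuple) → res = 21.
3. `except Exception` is not reached.
Result: 21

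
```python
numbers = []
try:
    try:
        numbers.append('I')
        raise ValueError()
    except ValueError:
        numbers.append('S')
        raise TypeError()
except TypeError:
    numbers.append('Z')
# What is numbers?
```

Step-by-step execution trace:
1. Inner try: `numbers.append('I')` → numbers = ['I'].
2. `raise ValueError()` raises ValueError.
3. Inner `except ValueError` matches → `numbers.append('S')` → numbers = ['I', 'S'].
4. `raise TypeError()` raises TypeError; propagates to outer try.
5. Outer `except TypeError` matches → `numbers.append('Z')` → numbers = ['I', 'S', 'Z'].
Result: ['I', 'S', 'Z']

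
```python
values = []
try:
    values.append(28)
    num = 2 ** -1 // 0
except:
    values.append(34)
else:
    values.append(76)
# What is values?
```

Step-by-step execution trace:
1. try: `values.append(28)` → values = [28].
2. `num = 2 ** -1 // 0` raises ZeroDivisionError.
3. bare `except` matches → `values.append(34)` → values = [28, 34].
4. `else` is skipped (an exception was raised).
Result: [28, 34]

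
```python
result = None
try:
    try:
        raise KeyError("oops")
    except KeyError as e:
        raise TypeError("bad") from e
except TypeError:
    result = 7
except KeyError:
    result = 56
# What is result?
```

Step-by-step execution trace:
1. Inner try raises KeyError; inner `except KeyError as e` catches it.
2. `raise TypeError(...) from e` raises TypeError (KeyError is attached as __cause__, but only TypeError is active).
3. Outer `except TypeError` matches → result = 7.
4. `except KeyError` is not reached.
Result: 7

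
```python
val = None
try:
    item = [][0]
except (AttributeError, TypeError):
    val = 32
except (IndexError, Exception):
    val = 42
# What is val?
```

Step-by-step execution trace:
1. `item = [][0]` raises IndexError.
2. `except (AttributeError, TypeError)` does not match IndexError; skipped.
3. `except (IndexError, Exception)` matches (IndexError is in the tuple) → val = 42.
Result: 42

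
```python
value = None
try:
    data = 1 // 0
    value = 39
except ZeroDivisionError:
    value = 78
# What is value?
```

Step-by-step execution trace:
1. `data = 1 // 0` raises ZeroDivisionError.
2. `value = 39` is not reached.
3. `except ZeroDivisionError` matches → value = 78.
Result: 78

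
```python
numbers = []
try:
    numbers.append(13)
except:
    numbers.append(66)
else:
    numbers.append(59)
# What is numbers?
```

Step-by-step execution trace:
1. try: `numbers.append(13)` → numbers = [13]. No exception raised.
2. `except` is skipped.
3. `else` runs (try completed without exception): `numbers.append(59)` → numbers = [13, 59].
Result: [13, 59]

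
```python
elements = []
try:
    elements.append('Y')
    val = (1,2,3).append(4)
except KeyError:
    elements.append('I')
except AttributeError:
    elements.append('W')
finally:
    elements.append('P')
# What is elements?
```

Step-by-step execution trace:
1. try: `elements.append('Y')` → elements = ['Y'].
2. `val = (1,2,3).append(4)` raises AttributeError.
3. `except KeyError` does not match AttributeError; skipped.
4. `except AttributeError` matches → `elements.append('W')` → elements = ['Y', 'W'].
5. finally always runs: `elements.append('P')` → elements = ['Y', 'W', 'P'].
Result: ['Y', 'W', 'P']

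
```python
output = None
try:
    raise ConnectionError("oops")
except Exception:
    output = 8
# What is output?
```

Step-by-step execution trace:
1. `raise ConnectionError(...)` raises ConnectionError.
2. `except Exception` matches (ConnectionError is a subclass of Exception) → output = 8.
Result: 8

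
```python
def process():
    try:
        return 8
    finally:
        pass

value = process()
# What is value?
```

Step-by-step execution trace:
1. `process()` enters try: `return 8` sets pending return value 8.
2. Before returning, `finally: pass` runs (no effect).
3. process() returns 8 → value = 8.
Result: 8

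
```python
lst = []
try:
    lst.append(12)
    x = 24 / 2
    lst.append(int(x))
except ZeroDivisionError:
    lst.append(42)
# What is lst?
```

Step-by-step execution trace:
1. try: `lst.append(12)` → lst = [12].
2. `x = 24 / 2` → x = 12.0. No exception raised.
3. `lst.append(int(x))` → lst = [12, 12].
4. `except ZeroDivisionError` is skipped (no exception was raised).
Result: [12, 12]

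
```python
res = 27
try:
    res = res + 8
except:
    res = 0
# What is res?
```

Step-by-step execution trace:
1. res starts at 27.
2. try: `res = res + 8` → res = 35. No exception raised.
3. `except` is skipped.
Result: 35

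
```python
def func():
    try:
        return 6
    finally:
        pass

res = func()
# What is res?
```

Step-by-step execution trace:
1. `func()` enters try: `return 6` sets pending return value 6.
2. Before returning, `finally: pass` runs (no effect).
3. func() returns 6 → res = 6.
Result: 6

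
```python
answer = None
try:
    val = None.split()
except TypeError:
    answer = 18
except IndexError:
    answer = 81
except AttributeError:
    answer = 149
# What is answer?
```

Step-by-step execution trace:
1. `val = None.split()` raises AttributeError.
2. `except TypeError` does not match AttributeError; skipped.
3. `except IndexError` does not match AttributeError; skipped.
4. `except AttributeError` matches → answer = 149.
Result: 149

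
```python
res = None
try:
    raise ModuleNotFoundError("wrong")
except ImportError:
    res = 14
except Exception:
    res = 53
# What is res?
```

Step-by-step execution trace:
1. `raise ModuleNotFoundError(...)` raises ModuleNotFoundError.
2. `except ImportError` matches (ModuleNotFoundError is a subclass of ImportError) → res = 14.
3. `except Exception` is not reached.
Result: 14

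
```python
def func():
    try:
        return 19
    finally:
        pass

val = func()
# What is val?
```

Step-by-step execution trace:
1. `func()` enters try: `return 19` sets pending return value 19.
2. Before returning, `finally: pass` runs (no effect).
3. func() returns 19 → val = 19.
Result: 19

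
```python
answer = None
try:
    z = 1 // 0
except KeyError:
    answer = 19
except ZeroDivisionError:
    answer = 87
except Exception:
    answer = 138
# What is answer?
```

Step-by-step execution trace:
1. `z = 1 // 0` raises ZeroDivisionError.
2. `except KeyError` does not match ZeroDivisionError; skipped.
3. `except ZeroDivisionError` matches → answer = 87.
4. Remaining except clauses are skipped.
Result: 87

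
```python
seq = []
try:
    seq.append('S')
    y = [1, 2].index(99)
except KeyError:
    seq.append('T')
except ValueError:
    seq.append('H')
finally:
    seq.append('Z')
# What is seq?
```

Step-by-step execution trace:
1. try: `seq.append('S')` → seq = ['S'].
2. `y = [1, 2].index(99)` raises ValueError.
3. `except KeyError` does not match ValueError; skipped.
4. `except ValueError` matches → `seq.append('H')` → seq = ['S', 'H'].
5. finally always runs: `seq.append('Z')` → seq = ['S', 'H', 'Z'].
Result: ['S', 'H', 'Z']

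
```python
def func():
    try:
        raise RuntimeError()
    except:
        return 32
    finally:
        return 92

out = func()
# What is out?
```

Step-by-step execution trace:
1. `func()` enters try: `raise RuntimeError()` raises RuntimeError.
2. bare `except` matches → `return 32` sets pending return value 32.
3. Before returning, `finally: return 92` runs and overrides the pending return.
4. func() returns 92 → out = 92.
Result: 92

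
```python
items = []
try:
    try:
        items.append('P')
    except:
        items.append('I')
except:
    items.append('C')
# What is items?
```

Step-by-step execution trace:
1. Inner try: `items.append('P')` → items = ['P']. No exception raised.
2. Inner `except` is skipped.
3. Inner try completes normally; outer `except` is skipped.
Result: ['P']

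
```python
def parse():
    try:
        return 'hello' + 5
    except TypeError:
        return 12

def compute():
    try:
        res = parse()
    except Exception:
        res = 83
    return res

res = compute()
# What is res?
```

Step-by-step execution trace:
1. `compute()` calls `parse()`.
2. In parse: `'hello' + 5` raises TypeError; `except TypeError` catches it → returns 12.
3. In compute: `res = parse()` → res = 12. No exception reaches compute.
4. `except Exception` is skipped; compute returns 12.
5. res = 12.
Result: 12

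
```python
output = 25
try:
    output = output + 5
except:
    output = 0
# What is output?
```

Step-by-step execution trace:
1. output starts at 25.
2. try: `output = output + 5` → output = 30. No exception raised.
3. `except` is skipped.
Result: 30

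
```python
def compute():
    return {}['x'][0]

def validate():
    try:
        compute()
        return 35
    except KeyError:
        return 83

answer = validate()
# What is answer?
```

Step-by-step execution trace:
1. `validate()` calls `compute()`.
2. `compute()` evaluates `{}['x'][0]`, which raises KeyError; it propagates to the caller.
3. `return 35` is not reached.
4. `except KeyError` in validate matches → returns 83.
5. answer = 83.
Result: 83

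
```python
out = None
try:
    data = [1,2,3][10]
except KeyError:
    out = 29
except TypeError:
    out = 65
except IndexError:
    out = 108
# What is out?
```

Step-by-step execution trace:
1. `data = [1,2,3][10]` raises IndexError.
2. `except KeyError` does not match IndexError; skipped.
3. `except TypeError` does not match IndexError; skipped.
4. `except IndexError` matches → out = 108.
Result: 108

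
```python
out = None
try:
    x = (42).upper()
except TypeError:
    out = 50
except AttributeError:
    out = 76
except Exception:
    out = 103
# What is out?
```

Step-by-step execution trace:
1. `x = (42).upper()` raises AttributeError.
2. `except TypeError` does not match AttributeError; skipped.
3. `except AttributeError` matches → out = 76.
4. Remaining except clauses are skipped.
Result: 76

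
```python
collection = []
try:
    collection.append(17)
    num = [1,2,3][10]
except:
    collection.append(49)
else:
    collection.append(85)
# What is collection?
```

Step-by-step execution trace:
1. try: `collection.append(17)` → collection = [17].
2. `num = [1,2,3][10]` raises IndexError.
3. bare `except` matches → `collection.append(49)` → collection = [17, 49].
4. `else` is skipped (an exception was raised).
Result: [17, 49]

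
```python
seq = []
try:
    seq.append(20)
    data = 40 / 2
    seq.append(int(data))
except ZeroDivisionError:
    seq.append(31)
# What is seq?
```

Step-by-step execution trace:
1. try: `seq.append(20)` → seq = [20].
2. `data = 40 / 2` → data = 20.0. No exception raised.
3. `seq.append(int(data))` → seq = [20, 20].
4. `except ZeroDivisionError` is skipped (no exception was raised).
Result: [20, 20]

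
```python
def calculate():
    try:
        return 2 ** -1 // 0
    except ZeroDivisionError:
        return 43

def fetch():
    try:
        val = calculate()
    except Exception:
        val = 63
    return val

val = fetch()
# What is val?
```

Step-by-step execution trace:
1. `fetch()` calls `calculate()`.
2. In calculate: `2 ** -1 // 0` raises ZeroDivisionError; `except ZeroDivisionError` catches it → returns 43.
3. In fetch: `val = calculate()` → val = 43. No exception reaches fetch.
4. `except Exception` is skipped; fetch returns 43.
5. val = 43.
Result: 43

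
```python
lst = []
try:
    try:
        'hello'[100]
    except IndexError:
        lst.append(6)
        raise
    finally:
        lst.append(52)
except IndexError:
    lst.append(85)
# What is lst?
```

Step-by-step execution trace:
1. Inner try: `'hello'[100]` raises IndexError.
2. Inner `except IndexError` matches → `lst.append(6)` → lst = [6].
3. bare `raise` re-raises IndexError.
4. Inner `finally` runs during unwinding: `lst.append(52)` → lst = [6, 52].
5. Outer `except IndexError` matches → `lst.append(85)` → lst = [6, 52, 85].
Result: [6, 52, 85]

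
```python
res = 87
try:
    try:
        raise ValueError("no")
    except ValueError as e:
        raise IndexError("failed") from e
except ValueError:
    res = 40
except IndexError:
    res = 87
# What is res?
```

Step-by-step execution trace:
1. Inner try raises ValueError; inner `except ValueError as e` catches it.
2. `raise IndexError(...) from e` raises IndexError (ValueError is attached as __cause__, but only IndexError is active).
3. Outer `except ValueError` does not match IndexError; skipped.
4. Outer `except IndexError` matches → res = 87.
Result: 87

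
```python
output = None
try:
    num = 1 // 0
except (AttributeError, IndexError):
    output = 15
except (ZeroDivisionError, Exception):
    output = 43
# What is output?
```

Step-by-step execution trace:
1. `num = 1 // 0` raises ZeroDivisionError.
2. `except (AttributeError, IndexError)` does not match ZeroDivisionError; skipped.
3. `except (ZeroDivisionError, Exception)` matches (ZeroDivisionError is in the tuple) → output = 43.
Result: 43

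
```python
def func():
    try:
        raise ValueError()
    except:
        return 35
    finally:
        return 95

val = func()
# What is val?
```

Step-by-step execution trace:
1. `func()` enters try: `raise ValueError()` raises ValueError.
2. bare `except` matches → `return 35` sets pending return value 35.
3. Before returning, `finally: return 95` runs and overrides the pending return.
4. func() returns 95 → val = 95.
Result: 95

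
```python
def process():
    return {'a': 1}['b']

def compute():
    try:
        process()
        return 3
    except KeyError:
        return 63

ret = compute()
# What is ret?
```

Step-by-step execution trace:
1. `compute()` calls `process()`.
2. `process()` evaluates `{'a': 1}['b']`, which raises KeyError; it propagates to the caller.
3. `return 3` is not reached.
4. `except KeyError` in compute matches → returns 63.
5. ret = 63.
Result: 63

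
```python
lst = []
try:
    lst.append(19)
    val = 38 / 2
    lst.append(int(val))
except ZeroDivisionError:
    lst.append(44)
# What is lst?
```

Step-by-step execution trace:
1. try: `lst.append(19)` → lst = [19].
2. `val = 38 / 2` → val = 19.0. No exception raised.
3. `lst.append(int(val))` → lst = [19, 19].
4. `except ZeroDivisionError` is skipped (no exception was raised).
Result: [19, 19]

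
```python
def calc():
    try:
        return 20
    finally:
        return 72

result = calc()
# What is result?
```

Step-by-step execution trace:
1. `calc()` enters try: `return 20` sets pending return value 20.
2. Before returning, `finally: return 72` runs and overrides the pending return.
3. calc() returns 72 → result = 72.
Result: 72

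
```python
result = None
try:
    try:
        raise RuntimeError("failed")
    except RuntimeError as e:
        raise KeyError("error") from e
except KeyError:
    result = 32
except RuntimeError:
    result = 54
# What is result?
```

Step-by-step execution trace:
1. Inner try raises RuntimeError; inner `except RuntimeError as e` catches it.
2. `raise KeyError(...) from e` raises KeyError (RuntimeError is attached as __cause__, but only KeyError is active).
3. Outer `except KeyError` matches → result = 32.
4. `except RuntimeError` is not reached.
Result: 32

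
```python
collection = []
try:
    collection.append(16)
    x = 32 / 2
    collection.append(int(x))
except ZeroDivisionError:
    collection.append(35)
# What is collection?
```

Step-by-step execution trace:
1. try: `collection.append(16)` → collection = [16].
2. `x = 32 / 2` → x = 16.0. No exception raised.
3. `collection.append(int(x))` → collection = [16, 16].
4. `except ZeroDivisionError` is skipped (no exception was raised).
Result: [16, 16]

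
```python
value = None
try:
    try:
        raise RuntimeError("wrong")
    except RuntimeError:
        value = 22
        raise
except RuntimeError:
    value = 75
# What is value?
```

Step-by-step execution trace:
1. Inner try: `raise RuntimeError("wrong")` raises RuntimeError.
2. Inner `except RuntimeError` matches → value = 22.
3. bare `raise` re-raises the same RuntimeError.
4. Outer `except RuntimeError` matches → value = 75.
Result: 75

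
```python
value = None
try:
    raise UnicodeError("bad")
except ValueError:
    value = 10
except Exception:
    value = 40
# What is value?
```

Step-by-step execution trace:
1. `raise UnicodeError(...)` raises UnicodeError.
2. `except ValueError` matches (UnicodeError is a subclass of ValueError) → value = 10.
3. `except Exception` is not reached.
Result: 10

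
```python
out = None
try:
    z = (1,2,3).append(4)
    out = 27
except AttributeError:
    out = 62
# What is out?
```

Step-by-step execution trace:
1. `z = (1,2,3).append(4)` raises AttributeError.
2. `out = 27` is not reached.
3. `except AttributeError` matches → out = 62.
Result: 62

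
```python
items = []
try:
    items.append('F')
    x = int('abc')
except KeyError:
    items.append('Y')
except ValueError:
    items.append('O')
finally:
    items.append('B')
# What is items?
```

Step-by-step execution trace:
1. try: `items.append('F')` → items = ['F'].
2. `x = int('abc')` raises ValueError.
3. `except KeyError` does not match ValueError; skipped.
4. `except ValueError` matches → `items.append('O')` → items = ['F', 'O'].
5. finally always runs: `items.append('B')` → items = ['F', 'O', 'B'].
Result: ['F', 'O', 'B']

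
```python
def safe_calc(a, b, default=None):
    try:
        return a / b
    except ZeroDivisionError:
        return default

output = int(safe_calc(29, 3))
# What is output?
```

Step-by-step execution trace:
1. `safe_calc(29, 3)` enters try: `return 29 / 3` → returns 9.666666666666666. No exception raised.
2. `except ZeroDivisionError` is skipped.
3. `int(9.666666666666666)` → 9 → output = 9.
Result: 9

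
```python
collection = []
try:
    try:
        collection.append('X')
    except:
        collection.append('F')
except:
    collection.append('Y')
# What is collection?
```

Step-by-step execution trace:
1. Inner try: `collection.append('X')` → collection = ['X']. No exception raised.
2. Inner `except` is skipped.
3. Inner try completes normally; outer `except` is skipped.
Result: ['X']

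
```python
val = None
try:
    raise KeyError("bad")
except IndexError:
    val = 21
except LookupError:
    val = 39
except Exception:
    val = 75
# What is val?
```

Step-by-step execution trace:
1. `raise KeyError(...)` raises KeyError.
2. `except IndexError` does not match (KeyError is not a subclass of IndexError); skipped.
3. `except LookupError` matches (KeyError is a subclass of LookupError) → val = 39.
4. `except Exception` is not reached.
Result: 39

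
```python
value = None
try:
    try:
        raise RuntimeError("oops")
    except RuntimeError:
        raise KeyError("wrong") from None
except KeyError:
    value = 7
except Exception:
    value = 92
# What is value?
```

Step-by-step execution trace:
1. Inner try raises RuntimeError; inner `except RuntimeError` catches it.
2. `raise KeyError(...) from None` raises KeyError (from None suppresses __context__, but the active exception is still KeyError).
3. Outer `except KeyError` matches → value = 7.
4. `except Exception` is not reached.
Result: 7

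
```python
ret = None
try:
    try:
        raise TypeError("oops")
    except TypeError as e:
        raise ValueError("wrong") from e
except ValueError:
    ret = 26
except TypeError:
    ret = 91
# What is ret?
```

Step-by-step execution trace:
1. Inner try raises TypeError; inner `except TypeError as e` catches it.
2. `raise ValueError(...) from e` raises ValueError (TypeError is attached as __cause__, but only ValueError is active).
3. Outer `except ValueError` matches → ret = 26.
4. `except TypeError` is not reached.
Result: 26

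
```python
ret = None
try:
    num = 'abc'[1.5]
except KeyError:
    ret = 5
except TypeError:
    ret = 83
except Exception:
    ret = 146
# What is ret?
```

Step-by-step execution trace:
1. `num = 'abc'[1.5]` raises TypeError.
2. `except KeyError` does not match TypeError; skipped.
3. `except TypeError` matches → ret = 83.
4. Remaining except clauses are skipped.
Result: 83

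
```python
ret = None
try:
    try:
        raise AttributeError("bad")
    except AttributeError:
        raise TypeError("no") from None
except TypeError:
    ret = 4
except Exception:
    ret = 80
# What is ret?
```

Step-by-step execution trace:
1. Inner try raises AttributeError; inner `except AttributeError` catches it.
2. `raise TypeError(...) from None` raises TypeError (from None suppresses __context__, but the active exception is still TypeError).
3. Outer `except TypeError` matches → ret = 4.
4. `except Exception` is not reached.
Result: 4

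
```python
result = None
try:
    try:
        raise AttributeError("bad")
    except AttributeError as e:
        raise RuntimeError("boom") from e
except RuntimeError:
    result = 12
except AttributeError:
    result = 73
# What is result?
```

Step-by-step execution trace:
1. Inner try raises AttributeError; inner `except AttributeError as e` catches it.
2. `raise RuntimeError(...) from e` raises RuntimeError (AttributeError is attached as __cause__, but only RuntimeError is active).
3. Outer `except RuntimeError` matches → result = 12.
4. `except AttributeError` is not reached.
Result: 12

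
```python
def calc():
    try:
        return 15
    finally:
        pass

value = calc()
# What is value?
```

Step-by-step execution trace:
1. `calc()` enters try: `return 15` sets pending return value 15.
2. Before returning, `finally: pass` runs (no effect).
3. calc() returns 15 → value = 15.
Result: 15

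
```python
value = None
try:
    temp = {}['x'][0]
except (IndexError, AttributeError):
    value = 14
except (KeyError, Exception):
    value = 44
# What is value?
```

Step-by-step execution trace:
1. `temp = {}['x'][0]` raises KeyError.
2. `except (IndexError, AttributeError)` does not match KeyError; skipped.
3. `except (KeyError, Exception)` matches (KeyError is in the tuple) → value = 44.
Result: 44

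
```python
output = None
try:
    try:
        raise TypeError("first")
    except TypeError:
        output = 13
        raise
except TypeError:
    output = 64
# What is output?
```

Step-by-step execution trace:
1. Inner try: `raise TypeError("first")` raises TypeError.
2. Inner `except TypeError` matches → output = 13.
3. bare `raise` re-raises the same TypeError.
4. Outer `except TypeError` matches → output = 64.
Result: 64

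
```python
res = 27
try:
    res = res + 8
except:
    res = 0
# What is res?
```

Step-by-step execution trace:
1. res starts at 27.
2. try: `res = res + 8` → res = 35. No exception raised.
3. `except` is skipped.
Result: 35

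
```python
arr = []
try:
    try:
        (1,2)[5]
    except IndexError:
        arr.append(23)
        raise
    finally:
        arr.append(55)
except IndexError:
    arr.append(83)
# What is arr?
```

Step-by-step execution trace:
1. Inner try: `(1,2)[5]` raises IndexError.
2. Inner `except IndexError` matches → `arr.append(23)` → arr = [23].
3. bare `raise` re-raises IndexError.
4. Inner `finally` runs during unwinding: `arr.append(55)` → arr = [23, 55].
5. Outer `except IndexError` matches → `arr.append(83)` → arr = [23, 55, 83].
Result: [23, 55, 83]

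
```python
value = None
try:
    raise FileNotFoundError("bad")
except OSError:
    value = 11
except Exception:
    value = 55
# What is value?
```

Step-by-step execution trace:
1. `raise FileNotFoundError(...)` raises FileNotFoundError.
2. `except OSError` matches (FileNotFoundError is a subclass of OSError) → value = 11.
3. `except Exception` is not reached.
Result: 11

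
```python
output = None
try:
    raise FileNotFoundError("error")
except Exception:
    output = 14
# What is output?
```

Step-by-step execution trace:
1. `raise FileNotFoundError(...)` raises FileNotFoundError.
2. `except Exception` matches (FileNotFoundError is a subclass of Exception) → output = 14.
Result: 14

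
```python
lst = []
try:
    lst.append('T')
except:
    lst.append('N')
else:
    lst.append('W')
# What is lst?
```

Step-by-step execution trace:
1. try: `lst.append('T')` → lst = ['T']. No exception raised.
2. `except` is skipped.
3. `else` runs (try completed without exception): `lst.append('W')` → lst = ['T', 'W'].
Result: ['T', 'W']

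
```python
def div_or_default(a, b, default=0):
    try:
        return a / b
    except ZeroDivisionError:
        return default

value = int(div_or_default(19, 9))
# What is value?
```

Step-by-step execution trace:
1. `div_or_default(19, 9)` enters try: `return 19 / 9` → returns 2.111111111111111. No exception raised.
2. `except ZeroDivisionError` is skipped.
3. `int(2.111111111111111)` → 2 → value = 2.
Result: 2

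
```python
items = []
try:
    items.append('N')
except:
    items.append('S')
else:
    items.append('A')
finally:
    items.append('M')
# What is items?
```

Step-by-step execution trace:
1. try: `items.append('N')` → items = ['N']. No exception raised.
2. `except` is skipped.
3. `else` runs: `items.append('A')` → items = ['N', 'A'].
4. `finally` always runs: `items.append('M')` → items = ['N', 'A', 'M'].
Result: ['N', 'A', 'M']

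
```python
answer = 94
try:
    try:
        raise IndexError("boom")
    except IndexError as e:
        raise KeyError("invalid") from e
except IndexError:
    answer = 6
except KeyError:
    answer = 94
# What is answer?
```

Step-by-step execution trace:
1. Inner try raises IndexError; inner `except IndexError as e` catches it.
2. `raise KeyError(...) from e` raises KeyError (IndexError is attached as __cause__, but only KeyError is active).
3. Outer `except IndexError` does not match KeyError; skipped.
4. Outer `except KeyError` matches → answer = 94.
Result: 94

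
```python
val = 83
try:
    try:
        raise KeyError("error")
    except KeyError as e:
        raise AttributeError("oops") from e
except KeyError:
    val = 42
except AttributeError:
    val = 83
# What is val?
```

Step-by-step execution trace:
1. Inner try raises KeyError; inner `except KeyError as e` catches it.
2. `raise AttributeError(...) from e` raises AttributeError (KeyError is attached as __cause__, but only AttributeError is active).
3. Outer `except KeyError` does not match AttributeError; skipped.
4. Outer `except AttributeError` matches → val = 83.
Result: 83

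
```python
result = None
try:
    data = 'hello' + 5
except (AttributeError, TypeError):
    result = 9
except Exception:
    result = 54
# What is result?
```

Step-by-step execution trace:
1. `data = 'hello' + 5` raises TypeError.
2. `except (AttributeError, TypeError)` matches (TypeError is in the tuple) → result = 9.
3. `except Exception` is not reached.
Result: 9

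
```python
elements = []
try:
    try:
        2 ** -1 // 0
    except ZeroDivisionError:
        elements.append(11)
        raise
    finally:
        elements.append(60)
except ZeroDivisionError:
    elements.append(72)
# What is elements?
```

Step-by-step execution trace:
1. Inner try: `2 ** -1 // 0` raises ZeroDivisionError.
2. Inner `except ZeroDivisionError` matches → `elements.append(11)` → elements = [11].
3. bare `raise` re-raises ZeroDivisionError.
4. Inner `finally` runs during unwinding: `elements.append(60)` → elements = [11, 60].
5. Outer `except ZeroDivisionError` matches → `elements.append(72)` → elements = [11, 60, 72].
Result: [11, 60, 72]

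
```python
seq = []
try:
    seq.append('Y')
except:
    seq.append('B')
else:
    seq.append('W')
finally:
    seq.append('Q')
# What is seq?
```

Step-by-step execution trace:
1. try: `seq.append('Y')` → seq = ['Y']. No exception raised.
2. `except` is skipped.
3. `else` runs: `seq.append('W')` → seq = ['Y', 'W'].
4. `finally` always runs: `seq.append('Q')` → seq = ['Y', 'W', 'Q'].
Result: ['Y', 'W', 'Q']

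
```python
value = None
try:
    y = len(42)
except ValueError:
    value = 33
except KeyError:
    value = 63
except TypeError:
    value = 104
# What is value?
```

Step-by-step execution trace:
1. `y = len(42)` raises TypeError.
2. `except ValueError` does not match TypeError; skipped.
3. `except KeyError` does not match TypeError; skipped.
4. `except TypeError` matches → value = 104.
Result: 104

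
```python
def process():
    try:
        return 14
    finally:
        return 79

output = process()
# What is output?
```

Step-by-step execution trace:
1. `process()` enters try: `return 14` sets pending return value 14.
2. Before returning, `finally: return 79` runs and overrides the pending return.
3. process() returns 79 → output = 79.
Result: 79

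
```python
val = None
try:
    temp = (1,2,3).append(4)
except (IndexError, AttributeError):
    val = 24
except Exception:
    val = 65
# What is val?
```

Step-by-step execution trace:
1. `temp = (1,2,3).append(4)` raises AttributeError.
2. `except (IndexError, AttributeError)` matches (AttributeError is in the tuple) → val = 24.
3. `except Exception` is not reached.
Result: 24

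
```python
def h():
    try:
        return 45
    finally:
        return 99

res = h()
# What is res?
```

Step-by-step execution trace:
1. `h()` enters try: `return 45` sets pending return value 45.
2. Before returning, `finally: return 99` runs and overrides the pending return.
3. h() returns 99 → res = 99.
Result: 99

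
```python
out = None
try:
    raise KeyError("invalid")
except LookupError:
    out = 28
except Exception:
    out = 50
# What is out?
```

Step-by-step execution trace:
1. `raise KeyError(...)` raises KeyError.
2. `except LookupError` matches (KeyError is a subclass of LookupError) → out = 28.
3. `except Exception` is not reached.
Result: 28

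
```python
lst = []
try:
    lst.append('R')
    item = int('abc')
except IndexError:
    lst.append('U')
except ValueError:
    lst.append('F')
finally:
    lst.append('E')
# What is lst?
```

Step-by-step execution trace:
1. try: `lst.append('R')` → lst = ['R'].
2. `item = int('abc')` raises ValueError.
3. `except IndexError` does not match ValueError; skipped.
4. `except ValueError` matches → `lst.append('F')` → lst = ['R', 'F'].
5. finally always runs: `lst.append('E')` → lst = ['R', 'F', 'E'].
Result: ['R', 'F', 'E']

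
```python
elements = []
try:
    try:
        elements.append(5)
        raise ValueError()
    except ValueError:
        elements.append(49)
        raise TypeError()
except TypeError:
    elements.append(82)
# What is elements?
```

Step-by-step execution trace:
1. Inner try: `elements.append(5)` → elements = [5].
2. `raise ValueError()` raises ValueError.
3. Inner `except ValueError` matches → `elements.append(49)` → elements = [5, 49].
4. `raise TypeError()` raises TypeError; propagates to outer try.
5. Outer `except TypeError` matches → `elements.append(82)` → elements = [5, 49, 82].
Result: [5, 49, 82]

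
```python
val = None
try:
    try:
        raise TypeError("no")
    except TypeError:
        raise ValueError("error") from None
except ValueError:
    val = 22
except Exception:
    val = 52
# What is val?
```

Step-by-step execution trace:
1. Inner try raises TypeError; inner `except TypeError` catches it.
2. `raise ValueError(...) from None` raises ValueError (from None suppresses __context__, but the active exception is still ValueError).
3. Outer `except ValueError` matches → val = 22.
4. `except Exception` is not reached.
Result: 22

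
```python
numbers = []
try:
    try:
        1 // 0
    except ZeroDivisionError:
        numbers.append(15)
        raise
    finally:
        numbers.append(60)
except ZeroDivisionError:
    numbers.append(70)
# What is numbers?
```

Step-by-step execution trace:
1. Inner try: `1 // 0` raises ZeroDivisionError.
2. Inner `except ZeroDivisionError` matches → `numbers.append(15)` → numbers = [15].
3. bare `raise` re-raises ZeroDivisionError.
4. Inner `finally` runs during unwinding: `numbers.append(60)` → numbers = [15, 60].
5. Outer `except ZeroDivisionError` matches → `numbers.append(70)` → numbers = [15, 60, 70].
Result: [15, 60, 70]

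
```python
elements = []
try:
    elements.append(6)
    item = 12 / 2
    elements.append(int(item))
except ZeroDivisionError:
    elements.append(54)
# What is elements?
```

Step-by-step execution trace:
1. try: `elements.append(6)` → elements = [6].
2. `item = 12 / 2` → item = 6.0. No exception raised.
3. `elements.append(int(item))` → elements = [6, 6].
4. `except ZeroDivisionError` is skipped (no exception was raised).
Result: [6, 6]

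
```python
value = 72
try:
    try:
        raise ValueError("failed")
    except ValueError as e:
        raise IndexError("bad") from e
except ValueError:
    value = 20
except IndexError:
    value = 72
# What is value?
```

Step-by-step execution trace:
1. Inner try raises ValueError; inner `except ValueError as e` catches it.
2. `raise IndexError(...) from e` raises IndexError (ValueError is attached as __cause__, but only IndexError is active).
3. Outer `except ValueError` does not match IndexError; skipped.
4. Outer `except IndexError` matches → value = 72.
Result: 72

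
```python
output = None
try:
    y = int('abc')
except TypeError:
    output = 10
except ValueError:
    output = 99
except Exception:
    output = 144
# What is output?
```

Step-by-step execution trace:
1. `y = int('abc')` raises ValueError.
2. `except TypeError` does not match ValueError; skipped.
3. `except ValueError` matches → output = 99.
4. Remaining except clauses are skipped.
Result: 99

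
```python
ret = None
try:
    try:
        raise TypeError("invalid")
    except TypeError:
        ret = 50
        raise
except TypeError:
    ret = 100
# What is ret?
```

Step-by-step execution trace:
1. Inner try: `raise TypeError("invalid")` raises TypeError.
2. Inner `except TypeError` matches → ret = 50.
3. bare `raise` re-raises the same TypeError.
4. Outer `except TypeError` matches → ret = 100.
Result: 100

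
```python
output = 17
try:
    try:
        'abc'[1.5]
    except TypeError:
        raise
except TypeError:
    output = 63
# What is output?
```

Step-by-step execution trace:
1. Inner try: `'abc'[1.5]` raises TypeError.
2. Inner `except TypeError` matches; bare `raise` re-raises the same TypeError.
3. Outer `except TypeError` matches → output = 63.
Result: 63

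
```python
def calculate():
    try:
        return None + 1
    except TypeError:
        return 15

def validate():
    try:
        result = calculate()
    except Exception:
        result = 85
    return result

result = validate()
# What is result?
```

Step-by-step execution trace:
1. `validate()` calls `calculate()`.
2. In calculate: `None + 1` raises TypeError; `except TypeError` catches it → returns 15.
3. In validate: `result = calculate()` → result = 15. No exception reaches validate.
4. `except Exception` is skipped; validate returns 15.
5. result = 15.
Result: 15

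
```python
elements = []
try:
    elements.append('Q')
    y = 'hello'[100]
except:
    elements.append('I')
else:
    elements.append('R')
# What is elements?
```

Step-by-step execution trace:
1. try: `elements.append('Q')` → elements = ['Q'].
2. `y = 'hello'[100]` raises IndexError.
3. bare `except` matches → `elements.append('I')` → elements = ['Q', 'I'].
4. `else` is skipped (an exception was raised).
Result: ['Q', 'I']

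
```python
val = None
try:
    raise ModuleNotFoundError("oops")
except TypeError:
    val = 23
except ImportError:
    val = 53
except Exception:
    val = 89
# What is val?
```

Step-by-step execution trace:
1. `raise ModuleNotFoundError(...)` raises ModuleNotFoundError.
2. `except TypeError` does not match (ModuleNotFoundError is not a subclass of TypeError); skipped.
3. `except ImportError` matches (ModuleNotFoundError is a subclass of ImportError) → val = 53.
4. `except Exception` is not reached.
Result: 53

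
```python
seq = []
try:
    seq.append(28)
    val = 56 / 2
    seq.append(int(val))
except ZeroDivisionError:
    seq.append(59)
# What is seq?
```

Step-by-step execution trace:
1. try: `seq.append(28)` → seq = [28].
2. `val = 56 / 2` → val = 28.0. No exception raised.
3. `seq.append(int(val))` → seq = [28, 28].
4. `except ZeroDivisionError` is skipped (no exception was raised).
Result: [28, 28]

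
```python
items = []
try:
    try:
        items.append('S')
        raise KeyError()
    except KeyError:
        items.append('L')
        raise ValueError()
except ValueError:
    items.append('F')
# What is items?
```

Step-by-step execution trace:
1. Inner try: `items.append('S')` → items = ['S'].
2. `raise KeyError()` raises KeyError.
3. Inner `except KeyError` matches → `items.append('L')` → items = ['S', 'L'].
4. `raise ValueError()` raises ValueError; propagates to outer try.
5. Outer `except ValueError` matches → `items.append('F')` → items = ['S', 'L', 'F'].
Result: ['S', 'L', 'F']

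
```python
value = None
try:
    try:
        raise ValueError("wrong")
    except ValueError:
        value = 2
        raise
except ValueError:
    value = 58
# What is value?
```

Step-by-step execution trace:
1. Inner try: `raise ValueError("wrong")` raises ValueError.
2. Inner `except ValueError` matches → value = 2.
3. bare `raise` re-raises the same ValueError.
4. Outer `except ValueError` matches → value = 58.
Result: 58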